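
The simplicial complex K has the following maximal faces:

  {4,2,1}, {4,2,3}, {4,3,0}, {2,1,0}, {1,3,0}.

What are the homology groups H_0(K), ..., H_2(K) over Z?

Fix the vertex order 0 < 1 < 2 < 3 < 4 and write every simplex with vertices in increasing order. Then dim K = 2 and the simplices of K are:

  0-simplices (5): [0], [1], [2], [3], [4]
  1-simplices (10): [0,1], [0,2], [0,3], [0,4], [1,2], [1,3], [1,4], [2,3], [2,4], [3,4]
  2-simplices (5): [0,1,2], [0,1,3], [0,3,4], [1,2,4], [2,3,4]

Hence C_0 ≅ Z^5, C_1 ≅ Z^10, C_2 ≅ Z^5.

∂_1: C_1 → C_0 sends each edge [p,q] (with p < q) to q − p. For instance
  ∂[1,2] = [2] − [1].
As a 5×10 matrix over Z this has rank 4, with invariant factors (1,1,1,1).

∂_2: C_2 → C_1 sends each 2-simplex [p,q,r] to [q,r] − [p,r] + [p,q]. For instance
  ∂[1,2,4] = [2,4] − [1,4] + [1,2],
  ∂[0,1,3] = [1,3] − [0,3] + [0,1].
As a 10×5 matrix over Z this has rank 5, with invariant factors (1,1,1,1,1).

From H_k ≅ ker(∂_k) / im(∂_{k+1}) we obtain:

  H_0: rank C_0 − rank ∂_1 = 5 − 4 = 1, and the invariant factors of ∂_1 are all 1, so H_0 = Z.
  H_1: rank ker ∂_1 − rank ∂_2 = (10 − 4) − 5 = 1, and the invariant factors of ∂_2 are all 1, so H_1 = Z.
  H_2: rank ker ∂_2 − rank ∂_3 = (5 − 5) − 0 = 0, and there is no ∂_3, so H_2 = 0.

As a check, the Euler characteristic is 5 − 10 + 5 = 0, which agrees with 1 − 1 + 0 = 0.

H_0 ≅ Z,  H_1 ≅ Z,  H_2 = 0.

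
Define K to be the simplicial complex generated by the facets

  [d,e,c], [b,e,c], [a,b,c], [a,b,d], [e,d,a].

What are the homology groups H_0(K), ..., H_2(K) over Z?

H_0 ≅ Z,  H_1 ≅ Z,  H_2 = 0.

Order the vertices as a < b < c < d < e. Listing each simplex with vertices in this order, K has dimension 2 with simplices:

  0-simplices (5): a, b, c, d, e
  1-simplices (10): ab, ac, ad, ae, bc, bd, be, cd, ce, de
  2-simplices (5): abc, abd, ade, bce, cde

Hence C_0 ≅ Z^5, C_1 ≅ Z^10, C_2 ≅ Z^5.

Boundary ∂_1: C_1 → C_0 is given by ∂[p,q] = [q] − [p]. For instance
  ∂ab = b − a.
As a 5×10 matrix over Z this has rank 4, with invariant factors (1,1,1,1).

∂_2: C_2 → C_1 sends each 2-simplex [p,q,r] to [q,r] − [p,r] + [p,q]. For instance
  ∂abc = bc − ac + ab,
  ∂cde = de − ce + cd.
The resulting 10×5 matrix has rank 5, and its Smith normal form has invariant factors (1,1,1,1,1).

From H_k ≅ ker(∂_k) / im(∂_{k+1}) we obtain:

  H_0: rank C_0 − rank ∂_1 = 5 − 4 = 1, and the invariant factors of ∂_1 are all 1, so H_0 ≅ Z.
  H_1: rank ker ∂_1 − rank ∂_2 = (10 − 4) − 5 = 1, and the invariant factors of ∂_2 are all 1, so H_1 ≅ Z.
  H_2: rank ker ∂_2 − rank ∂_3 = (5 − 5) − 0 = 0, and there is no ∂_3, so H_2 ≅ 0.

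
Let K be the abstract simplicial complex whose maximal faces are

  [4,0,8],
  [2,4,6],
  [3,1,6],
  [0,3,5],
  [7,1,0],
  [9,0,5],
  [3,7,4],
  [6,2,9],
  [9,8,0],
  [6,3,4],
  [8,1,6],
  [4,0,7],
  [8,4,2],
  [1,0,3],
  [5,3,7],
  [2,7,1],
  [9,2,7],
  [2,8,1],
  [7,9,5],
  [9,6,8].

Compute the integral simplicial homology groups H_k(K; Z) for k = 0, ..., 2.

We work with the vertex ordering 0 < 1 < 2 < 3 < 4 < 5 < 6 < 7 < 8 < 9. The simplices of K, each written with vertices in increasing order, are:

  0-simplices (10): [0], [1], [2], [3], [4], [5], [6], [7], [8], [9]
  1-simplices (30): (30 of them)
  2-simplices (20): (20 of them)

giving chain groups C_0 ≅ Z^10, C_1 ≅ Z^30, C_2 ≅ Z^20.

The boundary map ∂_1: C_1 → C_0 is given by ∂[p,q] = [q] − [p]. For instance
  ∂[3,6] = [6] − [3].
This gives a 10×30 integer matrix of rank 9; reducing to Smith normal form yields diagonal entries (1,1,1,1,1,1,1,1,1).

∂_2: C_2 → C_1 acts by ∂[p,q,r] = [q,r] − [p,r] + [p,q]. For instance
  ∂[0,1,7] = [1,7] − [0,7] + [0,1],
  ∂[2,4,6] = [4,6] − [2,6] + [2,4].
As a 30×20 matrix over Z this has rank 20, with invariant factors (1,1,1,1,1,1,1,1,1,1,1,1,1,1,1,1,1,1,1,2).

Reading off H_k = ker ∂_k / im ∂_{k+1}:

  H_0: rank C_0 − rank ∂_1 = 10 − 9 = 1, and the invariant factors of ∂_1 are all 1, so H_0 ≅ Z.
  H_1: rank ker ∂_1 − rank ∂_2 = (30 − 9) − 20 = 1, and ∂_2 has invariant factor 2 > 1, so H_1 ≅ Z ⊕ Z/2Z.
  H_2: rank ker ∂_2 − rank ∂_3 = (20 − 20) − 0 = 0, and there is no ∂_3, so H_2 ≅ 0.

As a check, the Euler characteristic is 10 − 30 + 20 = 0, which agrees with 1 − 1 + 0 = 0.

H_0 = Z,  H_1 = Z ⊕ Z/2Z,  H_2 = 0.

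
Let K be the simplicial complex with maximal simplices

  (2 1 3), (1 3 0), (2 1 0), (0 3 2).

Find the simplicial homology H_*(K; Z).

Order the vertices as 0 < 1 < 2 < 3. Listing each simplex with vertices in this order, K has dimension 2 with simplices:

  0-simplices (4): [0], [1], [2], [3]
  1-simplices (6): [0,1], [0,2], [0,3], [1,2], [1,3], [2,3]
  2-simplices (4): [0,1,2], [0,1,3], [0,2,3], [1,2,3]

giving chain groups C_0 ≅ Z^4, C_1 ≅ Z^6, C_2 ≅ Z^4.

The boundary map ∂_1: C_1 → C_0 sends each edge [p,q] (with p < q) to q − p. For instance
  ∂[0,3] = [3] − [0].
The resulting 4×6 matrix has rank 3, and its Smith normal form has invariant factors (1,1,1).

∂_2: C_2 → C_1 sends each 2-simplex [p,q,r] to [q,r] − [p,r] + [p,q]. For instance
  ∂[1,2,3] = [2,3] − [1,3] + [1,2],
  ∂[0,1,3] = [1,3] − [0,3] + [0,1].
As a 6×4 matrix over Z this has rank 3, with invariant factors (1,1,1).

From H_k ≅ ker(∂_k) / im(∂_{k+1}) we obtain:

  H_0: rank C_0 − rank ∂_1 = 4 − 3 = 1, and the invariant factors of ∂_1 are all 1, so H_0 = Z.
  H_1: rank ker ∂_1 − rank ∂_2 = (6 − 3) − 3 = 0, and the invariant factors of ∂_2 are all 1, so H_1 = 0.
  H_2: rank ker ∂_2 − rank ∂_3 = (4 − 3) − 0 = 1, and there is no ∂_3, so H_2 = Z.

H_0 = Z,  H_1 = 0,  H_2 = Z.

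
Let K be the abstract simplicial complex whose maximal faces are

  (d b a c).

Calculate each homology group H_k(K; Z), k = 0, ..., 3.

Take the total order a < b < c < d on the vertex set. Then K (dimension 3) consists of the simplices:

  0-simplices (4): a, b, c, d
  1-simplices (6): ab, ac, ad, bc, bd, cd
  2-simplices (4): abc, abd, acd, bcd
  3-simplices (1): abcd

Hence C_0 ≅ Z^4, C_1 ≅ Z^6, C_2 ≅ Z^4, C_3 ≅ Z^1.

∂_1: C_1 → C_0 maps an edge to its endpoints' difference, ∂[p,q] = q − p. For instance
  ∂ac = c − a.
As a 4×6 matrix over Z this has rank 3, with invariant factors (1,1,1).

Boundary ∂_2: C_2 → C_1 acts by ∂[p,q,r] = [q,r] − [p,r] + [p,q]. For instance
  ∂acd = cd − ad + ac,
  ∂abc = bc − ac + ab.
The 6×4 boundary matrix has rank 3 and Smith normal form diag(1,1,1).

Boundary ∂_3: C_3 → C_2 sends each 3-simplex σ to the alternating sum Σ_i (−1)^i (σ with its i-th vertex removed). For instance
  ∂abcd = bcd − acd + abd − abc.
The resulting 4×1 matrix has rank 1, and its Smith normal form has invariant factors (1).

Now H_k = ker ∂_k / im ∂_{k+1}, so:

  H_0: rank C_0 − rank ∂_1 = 4 − 3 = 1, and the invariant factors of ∂_1 are all 1, so H_0 = Z.
  H_1: rank ker ∂_1 − rank ∂_2 = (6 − 3) − 3 = 0, and the invariant factors of ∂_2 are all 1, so H_1 = 0.
  H_2: rank ker ∂_2 − rank ∂_3 = (4 − 3) − 1 = 0, and the invariant factors of ∂_3 are all 1, so H_2 = 0.
  H_3: rank ker ∂_3 − rank ∂_4 = (1 − 1) − 0 = 0, and there is no ∂_4, so H_3 = 0.

H_0 ≅ Z,  H_1 = 0,  H_2 = 0,  H_3 = 0.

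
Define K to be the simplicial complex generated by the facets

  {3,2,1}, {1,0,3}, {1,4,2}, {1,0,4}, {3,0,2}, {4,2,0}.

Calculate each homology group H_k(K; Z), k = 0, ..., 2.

H_0 ≅ Z,  H_1 = 0,  H_2 ≅ Z.

Take the total order 0 < 1 < 2 < 3 < 4 on the vertex set. Then K (dimension 2) consists of the simplices:

  0-simplices (5): [0], [1], [2], [3], [4]
  1-simplices (9): [0,1], [0,2], [0,3], [0,4], [1,2], [1,3], [1,4], [2,3], [2,4]
  2-simplices (6): [0,1,3], [0,1,4], [0,2,3], [0,2,4], [1,2,3], [1,2,4]

giving chain groups C_0 ≅ Z^5, C_1 ≅ Z^9, C_2 ≅ Z^6.

Boundary ∂_1: C_1 → C_0 maps an edge to its endpoints' difference, ∂[p,q] = q − p. For instance
  ∂[0,4] = [4] − [0].
As a 5×9 matrix over Z this has rank 4, with invariant factors (1,1,1,1).

Boundary ∂_2: C_2 → C_1 maps a triangle to the signed sum of its edges. For instance
  ∂[1,2,4] = [2,4] − [1,4] + [1,2],
  ∂[0,1,4] = [1,4] − [0,4] + [0,1].
This gives a 9×6 integer matrix of rank 5; reducing to Smith normal form yields diagonal entries (1,1,1,1,1).

Now H_k = ker ∂_k / im ∂_{k+1}, so:

  H_0: rank C_0 − rank ∂_1 = 5 − 4 = 1, and the invariant factors of ∂_1 are all 1, so H_0 = Z.
  H_1: rank ker ∂_1 − rank ∂_2 = (9 − 4) − 5 = 0, and the invariant factors of ∂_2 are all 1, so H_1 = 0.
  H_2: rank ker ∂_2 − rank ∂_3 = (6 − 5) − 0 = 1, and there is no ∂_3, so H_2 = Z.

As a check, the Euler characteristic is 5 − 9 + 6 = 2, which agrees with 1 − 0 + 1 = 2.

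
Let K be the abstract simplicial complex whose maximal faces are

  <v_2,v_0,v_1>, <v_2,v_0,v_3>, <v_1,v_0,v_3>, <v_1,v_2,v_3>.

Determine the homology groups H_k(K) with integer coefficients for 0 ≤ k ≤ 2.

Take the total order v_0 < v_1 < v_2 < v_3 on the vertex set. Then K (dimension 2) consists of the simplices:

  0-simplices (4): [v_0], [v_1], [v_2], [v_3]
  1-simplices (6): [v_0,v_1], [v_0,v_2], [v_0,v_3], [v_1,v_2], [v_1,v_3], [v_2,v_3]
  2-simplices (4): [v_0,v_1,v_2], [v_0,v_1,v_3], [v_0,v_2,v_3], [v_1,v_2,v_3]

so the chain groups are C_0 ≅ Z^4, C_1 ≅ Z^6, C_2 ≅ Z^4.

Boundary ∂_1: C_1 → C_0 sends each edge [p,q] (with p < q) to q − p.
The 4×6 boundary matrix has rank 3 and Smith normal form diag(1,1,1).

The boundary map ∂_2: C_2 → C_1 maps a triangle to the signed sum of its edges. For instance
  ∂[v_0,v_1,v_3] = [v_1,v_3] − [v_0,v_3] + [v_0,v_1],
  ∂[v_0,v_1,v_2] = [v_1,v_2] − [v_0,v_2] + [v_0,v_1].
This gives a 6×4 integer matrix of rank 3; reducing to Smith normal form yields diagonal entries (1,1,1).

Reading off H_k = ker ∂_k / im ∂_{k+1}:

  H_0: rank C_0 − rank ∂_1 = 4 − 3 = 1, and the invariant factors of ∂_1 are all 1, so H_0 = Z.
  H_1: rank ker ∂_1 − rank ∂_2 = (6 − 3) − 3 = 0, and the invariant factors of ∂_2 are all 1, so H_1 = 0.
  H_2: rank ker ∂_2 − rank ∂_3 = (4 − 3) − 0 = 1, and there is no ∂_3, so H_2 = Z.

As a check, the Euler characteristic is 4 − 6 + 4 = 2, which agrees with 1 − 0 + 1 = 2.
(K is a triangulation of the 2-sphere S^2.)

H_0 = Z,  H_1 = 0,  H_2 = Z.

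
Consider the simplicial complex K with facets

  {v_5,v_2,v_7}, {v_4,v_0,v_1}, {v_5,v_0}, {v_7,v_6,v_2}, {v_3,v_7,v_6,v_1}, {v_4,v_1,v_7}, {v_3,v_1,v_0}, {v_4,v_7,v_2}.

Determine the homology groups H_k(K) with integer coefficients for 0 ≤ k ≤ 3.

We work with the vertex ordering v_0 < v_1 < v_2 < v_3 < v_4 < v_5 < v_6 < v_7. The simplices of K, each written with vertices in increasing order, are:

  0-simplices (8): [v_0], [v_1], [v_2], [v_3], [v_4], [v_5], [v_6], [v_7]
  1-simplices (17): (17 of them)
  2-simplices (10): [v_0,v_1,v_3], [v_0,v_1,v_4], [v_1,v_3,v_6], [v_1,v_3,v_7], [v_1,v_4,v_7], [v_1,v_6,v_7], [v_2,v_4,v_7], [v_2,v_5,v_7], [v_2,v_6,v_7], [v_3,v_6,v_7]
  3-simplices (1): [v_1,v_3,v_6,v_7]

so the chain groups are C_0 ≅ Z^8, C_1 ≅ Z^17, C_2 ≅ Z^10, C_3 ≅ Z^1.

The boundary map ∂_1: C_1 → C_0 maps an edge to its endpoints' difference, ∂[p,q] = q − p.
The resulting 8×17 matrix has rank 7, and its Smith normal form has invariant factors (1,1,1,1,1,1,1).

∂_2: C_2 → C_1 acts by ∂[p,q,r] = [q,r] − [p,r] + [p,q]. For instance
  ∂[v_1,v_3,v_7] = [v_3,v_7] − [v_1,v_7] + [v_1,v_3],
  ∂[v_1,v_6,v_7] = [v_6,v_7] − [v_1,v_7] + [v_1,v_6].
This gives a 17×10 integer matrix of rank 9; reducing to Smith normal form yields diagonal entries (1,1,1,1,1,1,1,1,1).

Boundary ∂_3: C_3 → C_2 sends each 3-simplex σ to the alternating sum Σ_i (−1)^i (σ with its i-th vertex removed). For instance
  ∂[v_1,v_3,v_6,v_7] = [v_3,v_6,v_7] − [v_1,v_6,v_7] + [v_1,v_3,v_7] − [v_1,v_3,v_6].
This gives a 10×1 integer matrix of rank 1; reducing to Smith normal form yields diagonal entries (1).

Now H_k = ker ∂_k / im ∂_{k+1}, so:

  H_0: rank C_0 − rank ∂_1 = 8 − 7 = 1, and the invariant factors of ∂_1 are all 1, so H_0 = Z.
  H_1: rank ker ∂_1 − rank ∂_2 = (17 − 7) − 9 = 1, and the invariant factors of ∂_2 are all 1, so H_1 = Z.
  H_2: rank ker ∂_2 − rank ∂_3 = (10 − 9) − 1 = 0, and the invariant factors of ∂_3 are all 1, so H_2 = 0.
  H_3: rank ker ∂_3 − rank ∂_4 = (1 − 1) − 0 = 0, and there is no ∂_4, so H_3 = 0.

As a check, the Euler characteristic is 8 − 17 + 10 − 1 = 0, which agrees with 1 − 1 + 0 − 0 = 0.

H_0 = Z,  H_1 = Z,  H_2 = 0,  H_3 = 0.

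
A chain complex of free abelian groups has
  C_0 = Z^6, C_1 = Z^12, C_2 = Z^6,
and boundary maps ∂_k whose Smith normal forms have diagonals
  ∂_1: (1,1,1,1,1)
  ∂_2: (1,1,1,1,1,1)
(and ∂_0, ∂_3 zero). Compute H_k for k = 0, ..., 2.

H_0 ≅ Z,  H_1 ≅ Z,  H_2 = 0.

H_0: b_0 = 6 − 0 − 5 = 1; torsion from ∂_1 factors > 1: none. So H_0 ≅ Z.
H_1: b_1 = 12 − 5 − 6 = 1; torsion from ∂_2 factors > 1: none. So H_1 ≅ Z.
H_2: b_2 = 6 − 6 − 0 = 0; torsion from ∂_3 factors > 1: none. So H_2 ≅ 0.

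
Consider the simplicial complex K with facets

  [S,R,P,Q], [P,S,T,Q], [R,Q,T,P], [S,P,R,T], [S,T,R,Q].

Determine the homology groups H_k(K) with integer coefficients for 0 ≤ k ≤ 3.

H_0 ≅ Z,  H_1 = 0,  H_2 = 0,  H_3 ≅ Z.

Order the vertices as P < Q < R < S < T. Listing each simplex with vertices in this order, K has dimension 3 with simplices:

  0-simplices (5): P, Q, R, S, T
  1-simplices (10): PQ, PR, PS, PT, QR, QS, QT, RS, RT, ST
  2-simplices (10): PQR, PQS, PQT, PRS, PRT, PST, QRS, QRT, QST, RST
  3-simplices (5): PQRS, PQRT, PQST, PRST, QRST

Hence C_0 ≅ Z^5, C_1 ≅ Z^10, C_2 ≅ Z^10, C_3 ≅ Z^5.

Boundary ∂_1: C_1 → C_0 maps an edge to its endpoints' difference, ∂[p,q] = q − p.
As a 5×10 matrix over Z this has rank 4, with invariant factors (1,1,1,1).

Boundary ∂_2: C_2 → C_1 sends each 2-simplex [p,q,r] to [q,r] − [p,r] + [p,q]. For instance
  ∂PRS = RS − PS + PR,
  ∂PQT = QT − PT + PQ.
The resulting 10×10 matrix has rank 6, and its Smith normal form has invariant factors (1,1,1,1,1,1).

∂_3: C_3 → C_2 sends each 3-simplex σ to the alternating sum Σ_i (−1)^i (σ with its i-th vertex removed). For instance
  ∂PQRS = QRS − PRS + PQS − PQR,
  ∂PRST = RST − PST + PRT − PRS.
The resulting 10×5 matrix has rank 4, and its Smith normal form has invariant factors (1,1,1,1).

Computing H_k = (kernel of ∂_k) / (image of ∂_{k+1}):

  H_0: rank C_0 − rank ∂_1 = 5 − 4 = 1, and the invariant factors of ∂_1 are all 1, so H_0 ≅ Z.
  H_1: rank ker ∂_1 − rank ∂_2 = (10 − 4) − 6 = 0, and the invariant factors of ∂_2 are all 1, so H_1 ≅ 0.
  H_2: rank ker ∂_2 − rank ∂_3 = (10 − 6) − 4 = 0, and the invariant factors of ∂_3 are all 1, so H_2 ≅ 0.
  H_3: rank ker ∂_3 − rank ∂_4 = (5 − 4) − 0 = 1, and there is no ∂_4, so H_3 ≅ Z.

As a check, the Euler characteristic is 5 − 10 + 10 − 5 = 0, which agrees with 1 − 0 + 0 − 1 = 0.
(K is a triangulation of the 3-sphere S^3.)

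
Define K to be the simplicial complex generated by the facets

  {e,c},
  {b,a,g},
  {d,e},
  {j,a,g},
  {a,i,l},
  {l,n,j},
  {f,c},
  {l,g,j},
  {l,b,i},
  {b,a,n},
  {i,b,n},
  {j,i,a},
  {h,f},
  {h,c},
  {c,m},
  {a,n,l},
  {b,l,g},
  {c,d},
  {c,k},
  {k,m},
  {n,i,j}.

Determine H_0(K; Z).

We work with the vertex ordering a < b < c < d < e < f < g < h < i < j < k < l < m < n. The simplices of K, each written with vertices in increasing order, are:

  0-simplices (14): a, b, c, d, e, f, g, h, i, j, k, l, m, n
  1-simplices (27): ab, ag, ai, aj, al, an, bg, bi, bl, bn, cd, ce, cf, ch, ck, cm, de, fh, gj, gl, ij, il, in, jl, jn, km, ln
  2-simplices (12): abg, abn, agj, aij, ail, aln, bgl, bil, bin, gjl, ijn, jln

giving chain groups C_0 ≅ Z^14, C_1 ≅ Z^27, C_2 ≅ Z^12.

∂_1: C_1 → C_0 maps an edge to its endpoints' difference, ∂[p,q] = q − p. For instance
  ∂in = n − i.
As a 14×27 matrix over Z this has rank 12, with invariant factors (1,1,1,1,1,1,1,1,1,1,1,1).

∂_2: C_2 → C_1 sends each 2-simplex [p,q,r] to [q,r] − [p,r] + [p,q]. For instance
  ∂jln = ln − jn + jl,
  ∂aln = ln − an + al.
As a 27×12 matrix over Z this has rank 12, with invariant factors (1,1,1,1,1,1,1,1,1,1,1,2).

Reading off H_k = ker ∂_k / im ∂_{k+1}:

  H_0: rank C_0 − rank ∂_1 = 14 − 12 = 2, and the invariant factors of ∂_1 are all 1, so H_0 ≅ Z^2.

H_0 ≅ Z^2.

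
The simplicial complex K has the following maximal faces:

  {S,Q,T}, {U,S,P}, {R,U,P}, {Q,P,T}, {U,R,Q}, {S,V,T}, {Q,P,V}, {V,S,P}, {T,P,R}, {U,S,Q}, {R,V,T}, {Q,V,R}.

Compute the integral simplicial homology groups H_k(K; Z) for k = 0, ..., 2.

We work with the vertex ordering P < Q < R < S < T < U < V. The simplices of K, each written with vertices in increasing order, are:

  0-simplices (7): P, Q, R, S, T, U, V
  1-simplices (18): PQ, PR, PS, PT, PU, PV, QR, QS, QT, QU, QV, RT, RU, RV, ST, SU, SV, TV
  2-simplices (12): PQT, PQV, PRT, PRU, PSU, PSV, QRU, QRV, QST, QSU, RTV, STV

so the chain groups are C_0 ≅ Z^7, C_1 ≅ Z^18, C_2 ≅ Z^12.

∂_1: C_1 → C_0 is given by ∂[p,q] = [q] − [p].
The 7×18 boundary matrix has rank 6 and Smith normal form diag(1,1,1,1,1,1).

Boundary ∂_2: C_2 → C_1 sends each 2-simplex [p,q,r] to [q,r] − [p,r] + [p,q]. For instance
  ∂QST = ST − QT + QS,
  ∂QSU = SU − QU + QS.
This gives a 18×12 integer matrix of rank 12; reducing to Smith normal form yields diagonal entries (1,1,1,1,1,1,1,1,1,1,1,2).

Now H_k = ker ∂_k / im ∂_{k+1}, so:

  H_0: rank C_0 − rank ∂_1 = 7 − 6 = 1, and the invariant factors of ∂_1 are all 1, so H_0 ≅ Z.
  H_1: rank ker ∂_1 − rank ∂_2 = (18 − 6) − 12 = 0, and ∂_2 has invariant factor 2 > 1, so H_1 ≅ Z/2.
  H_2: rank ker ∂_2 − rank ∂_3 = (12 − 12) − 0 = 0, and there is no ∂_3, so H_2 ≅ 0.

As a check, the Euler characteristic is 7 − 18 + 12 = 1, which agrees with 1 − 0 + 0 = 1.

H_0 = Z,  H_1 = Z/2,  H_2 = 0.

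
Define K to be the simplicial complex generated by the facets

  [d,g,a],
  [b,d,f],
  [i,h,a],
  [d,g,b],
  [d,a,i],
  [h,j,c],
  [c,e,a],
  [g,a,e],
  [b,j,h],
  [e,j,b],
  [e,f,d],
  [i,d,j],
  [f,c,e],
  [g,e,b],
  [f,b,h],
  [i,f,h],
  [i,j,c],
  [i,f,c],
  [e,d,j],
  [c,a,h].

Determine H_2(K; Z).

K has 10 vertices, 30 edges, 20 triangles.
rank ∂_2 = 20, rank ∂_3 = 0 ⇒ b_2 = 20 − 20 − 0 = 0. So H_2 ≅ 0.

H_2 = 0.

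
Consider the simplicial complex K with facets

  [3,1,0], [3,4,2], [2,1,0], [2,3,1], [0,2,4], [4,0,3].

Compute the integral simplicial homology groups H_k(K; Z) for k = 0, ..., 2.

H_0 ≅ Z,  H_1 = 0,  H_2 ≅ Z.

We work with the vertex ordering 0 < 1 < 2 < 3 < 4. The simplices of K, each written with vertices in increasing order, are:

  0-simplices (5): [0], [1], [2], [3], [4]
  1-simplices (9): [0,1], [0,2], [0,3], [0,4], [1,2], [1,3], [2,3], [2,4], [3,4]
  2-simplices (6): [0,1,2], [0,1,3], [0,2,4], [0,3,4], [1,2,3], [2,3,4]

Hence C_0 ≅ Z^5, C_1 ≅ Z^9, C_2 ≅ Z^6.

Boundary ∂_1: C_1 → C_0 is given by ∂[p,q] = [q] − [p].
The 5×9 boundary matrix has rank 4 and Smith normal form diag(1,1,1,1).

The boundary map ∂_2: C_2 → C_1 acts by ∂[p,q,r] = [q,r] − [p,r] + [p,q]. For instance
  ∂[0,1,2] = [1,2] − [0,2] + [0,1],
  ∂[2,3,4] = [3,4] − [2,4] + [2,3].
The resulting 9×6 matrix has rank 5, and its Smith normal form has invariant factors (1,1,1,1,1).

Reading off H_k = ker ∂_k / im ∂_{k+1}:

  H_0: rank C_0 − rank ∂_1 = 5 − 4 = 1, and the invariant factors of ∂_1 are all 1, so H_0 ≅ Z.
  H_1: rank ker ∂_1 − rank ∂_2 = (9 − 4) − 5 = 0, and the invariant factors of ∂_2 are all 1, so H_1 ≅ 0.
  H_2: rank ker ∂_2 − rank ∂_3 = (6 − 5) − 0 = 1, and there is no ∂_3, so H_2 ≅ Z.

As a check, the Euler characteristic is 5 − 9 + 6 = 2, which agrees with 1 − 0 + 1 = 2.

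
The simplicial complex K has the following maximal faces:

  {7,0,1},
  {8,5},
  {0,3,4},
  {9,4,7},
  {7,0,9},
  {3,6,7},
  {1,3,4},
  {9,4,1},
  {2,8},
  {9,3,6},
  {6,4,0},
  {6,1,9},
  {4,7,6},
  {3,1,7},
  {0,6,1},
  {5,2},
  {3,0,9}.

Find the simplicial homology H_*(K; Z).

K has 10 vertices, 24 edges, 14 triangles.
rank ∂_0 = 0, rank ∂_1 = 8 ⇒ b_0 = 10 − 0 − 8 = 2; all invariant factors of ∂_1 are 1 so no torsion. So H_0 ≅ Z^2.
rank ∂_1 = 8, rank ∂_2 = 13 ⇒ b_1 = 24 − 8 − 13 = 3; all invariant factors of ∂_2 are 1 so no torsion. So H_1 ≅ Z^3.
rank ∂_2 = 13, rank ∂_3 = 0 ⇒ b_2 = 14 − 13 − 0 = 1. So H_2 ≅ Z.

H_0 = Z^2,  H_1 = Z^3,  H_2 = Z.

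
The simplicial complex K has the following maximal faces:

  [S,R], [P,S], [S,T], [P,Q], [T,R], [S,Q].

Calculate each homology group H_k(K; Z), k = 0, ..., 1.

K has 5 vertices, 6 edges.
rank ∂_0 = 0, rank ∂_1 = 4 ⇒ b_0 = 5 − 0 − 4 = 1; all invariant factors of ∂_1 are 1 so no torsion. So H_0 ≅ Z.
rank ∂_1 = 4, rank ∂_2 = 0 ⇒ b_1 = 6 − 4 − 0 = 2. So H_1 ≅ Z^2.

H_0 = Z,  H_1 = Z^2.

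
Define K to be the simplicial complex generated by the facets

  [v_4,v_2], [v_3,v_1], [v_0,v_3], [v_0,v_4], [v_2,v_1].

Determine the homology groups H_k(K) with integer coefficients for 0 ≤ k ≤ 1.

H_0 = Z,  H_1 = Z.

Order the vertices as v_0 < v_1 < v_2 < v_3 < v_4. Listing each simplex with vertices in this order, K has dimension 1 with simplices:

  0-simplices (5): [v_0], [v_1], [v_2], [v_3], [v_4]
  1-simplices (5): [v_0,v_3], [v_0,v_4], [v_1,v_2], [v_1,v_3], [v_2,v_4]

giving chain groups C_0 ≅ Z^5, C_1 ≅ Z^5.

The boundary map ∂_1: C_1 → C_0 maps an edge to its endpoints' difference, ∂[p,q] = q − p.
The 5×5 boundary matrix has rank 4 and Smith normal form diag(1,1,1,1).

Reading off H_k = ker ∂_k / im ∂_{k+1}:

  H_0: rank C_0 − rank ∂_1 = 5 − 4 = 1, and the invariant factors of ∂_1 are all 1, so H_0 = Z.
  H_1: rank ker ∂_1 − rank ∂_2 = (5 − 4) − 0 = 1, and there is no ∂_2, so H_1 = Z.

As a check, the Euler characteristic is 5 − 5 = 0, which agrees with 1 − 1 = 0.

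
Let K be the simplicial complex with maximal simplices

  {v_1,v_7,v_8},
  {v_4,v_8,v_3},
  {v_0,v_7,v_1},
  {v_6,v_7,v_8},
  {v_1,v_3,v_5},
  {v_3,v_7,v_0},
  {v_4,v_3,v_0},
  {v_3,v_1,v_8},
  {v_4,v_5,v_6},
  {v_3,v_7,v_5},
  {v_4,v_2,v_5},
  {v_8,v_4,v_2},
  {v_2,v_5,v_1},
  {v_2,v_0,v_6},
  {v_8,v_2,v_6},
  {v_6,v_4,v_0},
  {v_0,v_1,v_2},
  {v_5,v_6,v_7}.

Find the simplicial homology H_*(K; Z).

H_0 = Z,  H_1 = Z ⊕ Z/2Z,  H_2 = 0.

We work with the vertex ordering v_0 < v_1 < v_2 < v_3 < v_4 < v_5 < v_6 < v_7 < v_8. The simplices of K, each written with vertices in increasing order, are:

  0-simplices (9): [v_0], [v_1], [v_2], [v_3], [v_4], [v_5], [v_6], [v_7], [v_8]
  1-simplices (27): (27 of them)
  2-simplices (18): (18 of them)

so the chain groups are C_0 ≅ Z^9, C_1 ≅ Z^27, C_2 ≅ Z^18.

The boundary map ∂_1: C_1 → C_0 sends each edge [p,q] (with p < q) to q − p.
As a 9×27 matrix over Z this has rank 8, with invariant factors (1,1,1,1,1,1,1,1).

The boundary map ∂_2: C_2 → C_1 acts by ∂[p,q,r] = [q,r] − [p,r] + [p,q]. For instance
  ∂[v_1,v_7,v_8] = [v_7,v_8] − [v_1,v_8] + [v_1,v_7],
  ∂[v_0,v_3,v_4] = [v_3,v_4] − [v_0,v_4] + [v_0,v_3].
This gives a 27×18 integer matrix of rank 18; reducing to Smith normal form yields diagonal entries (1,1,1,1,1,1,1,1,1,1,1,1,1,1,1,1,1,2).

Reading off H_k = ker ∂_k / im ∂_{k+1}:

  H_0: rank C_0 − rank ∂_1 = 9 − 8 = 1, and the invariant factors of ∂_1 are all 1, so H_0 = Z.
  H_1: rank ker ∂_1 − rank ∂_2 = (27 − 8) − 18 = 1, and ∂_2 has invariant factor 2 > 1, so H_1 = Z ⊕ Z/2Z.
  H_2: rank ker ∂_2 − rank ∂_3 = (18 − 18) − 0 = 0, and there is no ∂_3, so H_2 = 0.

(K is a triangulation of the Klein bottle.)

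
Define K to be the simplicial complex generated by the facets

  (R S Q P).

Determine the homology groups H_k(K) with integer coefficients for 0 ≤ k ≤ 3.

Fix the vertex order P < Q < R < S and write every simplex with vertices in increasing order. Then dim K = 3 and the simplices of K are:

  0-simplices (4): P, Q, R, S
  1-simplices (6): PQ, PR, PS, QR, QS, RS
  2-simplices (4): PQR, PQS, PRS, QRS
  3-simplices (1): PQRS

so the chain groups are C_0 ≅ Z^4, C_1 ≅ Z^6, C_2 ≅ Z^4, C_3 ≅ Z^1.

Boundary ∂_1: C_1 → C_0 is given by ∂[p,q] = [q] − [p].
As a 4×6 matrix over Z this has rank 3, with invariant factors (1,1,1).

∂_2: C_2 → C_1 maps a triangle to the signed sum of its edges. For instance
  ∂PRS = RS − PS + PR,
  ∂PQS = QS − PS + PQ.
As a 6×4 matrix over Z this has rank 3, with invariant factors (1,1,1).

The boundary map ∂_3: C_3 → C_2 sends each 3-simplex σ to the alternating sum Σ_i (−1)^i (σ with its i-th vertex removed). For instance
  ∂PQRS = QRS − PRS + PQS − PQR.
As a 4×1 matrix over Z this has rank 1, with invariant factors (1).

From H_k ≅ ker(∂_k) / im(∂_{k+1}) we obtain:

  H_0: rank C_0 − rank ∂_1 = 4 − 3 = 1, and the invariant factors of ∂_1 are all 1, so H_0 = Z.
  H_1: rank ker ∂_1 − rank ∂_2 = (6 − 3) − 3 = 0, and the invariant factors of ∂_2 are all 1, so H_1 = 0.
  H_2: rank ker ∂_2 − rank ∂_3 = (4 − 3) − 1 = 0, and the invariant factors of ∂_3 are all 1, so H_2 = 0.
  H_3: rank ker ∂_3 − rank ∂_4 = (1 − 1) − 0 = 0, and there is no ∂_4, so H_3 = 0.

(K is a triangulation of the 3-simplex.)

H_0 ≅ Z,  H_1 = 0,  H_2 = 0,  H_3 = 0.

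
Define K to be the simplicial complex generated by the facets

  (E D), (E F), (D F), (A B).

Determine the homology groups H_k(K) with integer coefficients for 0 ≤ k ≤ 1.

H_0 ≅ Z^2,  H_1 ≅ Z.

K has 5 vertices, 4 edges.
rank ∂_0 = 0, rank ∂_1 = 3 ⇒ b_0 = 5 − 0 − 3 = 2; all invariant factors of ∂_1 are 1 so no torsion. So H_0 ≅ Z^2.
rank ∂_1 = 3, rank ∂_2 = 0 ⇒ b_1 = 4 − 3 − 0 = 1. So H_1 ≅ Z.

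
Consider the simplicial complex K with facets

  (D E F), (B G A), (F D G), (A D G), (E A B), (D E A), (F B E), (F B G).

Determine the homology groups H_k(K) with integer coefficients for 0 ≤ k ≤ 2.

We work with the vertex ordering A < B < D < E < F < G. The simplices of K, each written with vertices in increasing order, are:

  0-simplices (6): A, B, D, E, F, G
  1-simplices (12): AB, AD, AE, AG, BE, BF, BG, DE, DF, DG, EF, FG
  2-simplices (8): ABE, ABG, ADE, ADG, BEF, BFG, DEF, DFG

Hence C_0 ≅ Z^6, C_1 ≅ Z^12, C_2 ≅ Z^8.

∂_1: C_1 → C_0 sends each edge [p,q] (with p < q) to q − p.
The resulting 6×12 matrix has rank 5, and its Smith normal form has invariant factors (1,1,1,1,1).

∂_2: C_2 → C_1 maps a triangle to the signed sum of its edges. For instance
  ∂ADG = DG − AG + AD,
  ∂ADE = DE − AE + AD.
As a 12×8 matrix over Z this has rank 7, with invariant factors (1,1,1,1,1,1,1).

Computing H_k = (kernel of ∂_k) / (image of ∂_{k+1}):

  H_0: rank C_0 − rank ∂_1 = 6 − 5 = 1, and the invariant factors of ∂_1 are all 1, so H_0 ≅ Z.
  H_1: rank ker ∂_1 − rank ∂_2 = (12 − 5) − 7 = 0, and the invariant factors of ∂_2 are all 1, so H_1 ≅ 0.
  H_2: rank ker ∂_2 − rank ∂_3 = (8 − 7) − 0 = 1, and there is no ∂_3, so H_2 ≅ Z.

H_0 = Z,  H_1 = 0,  H_2 = Z.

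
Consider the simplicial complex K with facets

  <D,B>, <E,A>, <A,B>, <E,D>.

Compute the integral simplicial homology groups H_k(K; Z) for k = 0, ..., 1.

H_0 = Z,  H_1 = Z.

Order the vertices as A < B < D < E. Listing each simplex with vertices in this order, K has dimension 1 with simplices:

  0-simplices (4): A, B, D, E
  1-simplices (4): AB, AE, BD, DE

giving chain groups C_0 ≅ Z^4, C_1 ≅ Z^4.

The boundary map ∂_1: C_1 → C_0 sends each edge [p,q] (with p < q) to q − p. For instance
  ∂BD = D − B.
This gives a 4×4 integer matrix of rank 3; reducing to Smith normal form yields diagonal entries (1,1,1).

From H_k ≅ ker(∂_k) / im(∂_{k+1}) we obtain:

  H_0: rank C_0 − rank ∂_1 = 4 − 3 = 1, and the invariant factors of ∂_1 are all 1, so H_0 ≅ Z.
  H_1: rank ker ∂_1 − rank ∂_2 = (4 − 3) − 0 = 1, and there is no ∂_2, so H_1 ≅ Z.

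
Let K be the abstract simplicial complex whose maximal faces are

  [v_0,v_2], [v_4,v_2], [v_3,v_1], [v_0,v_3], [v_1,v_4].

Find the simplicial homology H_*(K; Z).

H_0 ≅ Z,  H_1 ≅ Z.

Fix the vertex order v_0 < v_1 < v_2 < v_3 < v_4 and write every simplex with vertices in increasing order. Then dim K = 1 and the simplices of K are:

  0-simplices (5): [v_0], [v_1], [v_2], [v_3], [v_4]
  1-simplices (5): [v_0,v_2], [v_0,v_3], [v_1,v_3], [v_1,v_4], [v_2,v_4]

so the chain groups are C_0 ≅ Z^5, C_1 ≅ Z^5.

The boundary map ∂_1: C_1 → C_0 maps an edge to its endpoints' difference, ∂[p,q] = q − p. For instance
  ∂[v_2,v_4] = [v_4] − [v_2].
As a 5×5 matrix over Z this has rank 4, with invariant factors (1,1,1,1).

Computing H_k = (kernel of ∂_k) / (image of ∂_{k+1}):

  H_0: rank C_0 − rank ∂_1 = 5 − 4 = 1, and the invariant factors of ∂_1 are all 1, so H_0 ≅ Z.
  H_1: rank ker ∂_1 − rank ∂_2 = (5 − 4) − 0 = 1, and there is no ∂_2, so H_1 ≅ Z.

(K is a triangulation of the circle S^1.)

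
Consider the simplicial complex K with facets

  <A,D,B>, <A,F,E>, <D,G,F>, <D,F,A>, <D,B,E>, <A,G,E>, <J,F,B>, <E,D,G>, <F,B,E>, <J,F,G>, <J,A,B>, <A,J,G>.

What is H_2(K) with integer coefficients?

H_2 = 0.

K has 7 vertices, 18 edges, 12 triangles.
rank ∂_2 = 12, rank ∂_3 = 0 ⇒ b_2 = 12 − 12 − 0 = 0. So H_2 = 0.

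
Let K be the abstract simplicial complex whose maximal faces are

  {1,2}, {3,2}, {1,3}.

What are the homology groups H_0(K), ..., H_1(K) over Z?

Order the vertices as 1 < 2 < 3. Listing each simplex with vertices in this order, K has dimension 1 with simplices:

  0-simplices (3): [1], [2], [3]
  1-simplices (3): [1,2], [1,3], [2,3]

Hence C_0 ≅ Z^3, C_1 ≅ Z^3.

∂_1: C_1 → C_0 is given by ∂[p,q] = [q] − [p]. For instance
  ∂[1,2] = [2] − [1].
This gives a 3×3 integer matrix of rank 2; reducing to Smith normal form yields diagonal entries (1,1).

From H_k ≅ ker(∂_k) / im(∂_{k+1}) we obtain:

  H_0: rank C_0 − rank ∂_1 = 3 − 2 = 1, and the invariant factors of ∂_1 are all 1, so H_0 ≅ Z.
  H_1: rank ker ∂_1 − rank ∂_2 = (3 − 2) − 0 = 1, and there is no ∂_2, so H_1 ≅ Z.

As a check, the Euler characteristic is 3 − 3 = 0, which agrees with 1 − 1 = 0.

H_0 ≅ Z,  H_1 ≅ Z.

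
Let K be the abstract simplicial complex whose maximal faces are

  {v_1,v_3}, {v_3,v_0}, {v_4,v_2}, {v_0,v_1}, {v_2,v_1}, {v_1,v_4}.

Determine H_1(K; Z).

H_1 = Z^2.

Fix the vertex order v_0 < v_1 < v_2 < v_3 < v_4 and write every simplex with vertices in increasing order. Then dim K = 1 and the simplices of K are:

  0-simplices (5): [v_0], [v_1], [v_2], [v_3], [v_4]
  1-simplices (6): [v_0,v_1], [v_0,v_3], [v_1,v_2], [v_1,v_3], [v_1,v_4], [v_2,v_4]

giving chain groups C_0 ≅ Z^5, C_1 ≅ Z^6.

Boundary ∂_1: C_1 → C_0 is given by ∂[p,q] = [q] − [p]. For instance
  ∂[v_1,v_2] = [v_2] − [v_1].
The resulting 5×6 matrix has rank 4, and its Smith normal form has invariant factors (1,1,1,1).

Computing H_k = (kernel of ∂_k) / (image of ∂_{k+1}):

  H_1: rank ker ∂_1 − rank ∂_2 = (6 − 4) − 0 = 2, and there is no ∂_2, so H_1 = Z^2.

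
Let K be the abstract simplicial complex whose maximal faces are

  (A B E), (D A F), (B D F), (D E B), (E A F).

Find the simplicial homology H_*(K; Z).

H_0 ≅ Z,  H_1 ≅ Z,  H_2 = 0.

We work with the vertex ordering A < B < D < E < F. The simplices of K, each written with vertices in increasing order, are:

  0-simplices (5): A, B, D, E, F
  1-simplices (10): AB, AD, AE, AF, BD, BE, BF, DE, DF, EF
  2-simplices (5): ABE, ADF, AEF, BDE, BDF

giving chain groups C_0 ≅ Z^5, C_1 ≅ Z^10, C_2 ≅ Z^5.

Boundary ∂_1: C_1 → C_0 sends each edge [p,q] (with p < q) to q − p. For instance
  ∂BE = E − B.
The resulting 5×10 matrix has rank 4, and its Smith normal form has invariant factors (1,1,1,1).

∂_2: C_2 → C_1 acts by ∂[p,q,r] = [q,r] − [p,r] + [p,q]. For instance
  ∂ADF = DF − AF + AD,
  ∂BDE = DE − BE + BD.
The resulting 10×5 matrix has rank 5, and its Smith normal form has invariant factors (1,1,1,1,1).

Now H_k = ker ∂_k / im ∂_{k+1}, so:

  H_0: rank C_0 − rank ∂_1 = 5 − 4 = 1, and the invariant factors of ∂_1 are all 1, so H_0 ≅ Z.
  H_1: rank ker ∂_1 − rank ∂_2 = (10 − 4) − 5 = 1, and the invariant factors of ∂_2 are all 1, so H_1 ≅ Z.
  H_2: rank ker ∂_2 − rank ∂_3 = (5 − 5) − 0 = 0, and there is no ∂_3, so H_2 ≅ 0.

As a check, the Euler characteristic is 5 − 10 + 5 = 0, which agrees with 1 − 1 + 0 = 0.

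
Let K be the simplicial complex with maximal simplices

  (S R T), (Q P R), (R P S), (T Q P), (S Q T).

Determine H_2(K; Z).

Take the total order P < Q < R < S < T on the vertex set. Then K (dimension 2) consists of the simplices:

  0-simplices (5): P, Q, R, S, T
  1-simplices (10): PQ, PR, PS, PT, QR, QS, QT, RS, RT, ST
  2-simplices (5): PQR, PQT, PRS, QST, RST

giving chain groups C_0 ≅ Z^5, C_1 ≅ Z^10, C_2 ≅ Z^5.

Boundary ∂_1: C_1 → C_0 maps an edge to its endpoints' difference, ∂[p,q] = q − p. For instance
  ∂QR = R − Q.
As a 5×10 matrix over Z this has rank 4, with invariant factors (1,1,1,1).

The boundary map ∂_2: C_2 → C_1 sends each 2-simplex [p,q,r] to [q,r] − [p,r] + [p,q]. For instance
  ∂RST = ST − RT + RS,
  ∂QST = ST − QT + QS.
The resulting 10×5 matrix has rank 5, and its Smith normal form has invariant factors (1,1,1,1,1).

Computing H_k = (kernel of ∂_k) / (image of ∂_{k+1}):

  H_2: rank ker ∂_2 − rank ∂_3 = (5 − 5) − 0 = 0, and there is no ∂_3, so H_2 = 0.

H_2 = 0.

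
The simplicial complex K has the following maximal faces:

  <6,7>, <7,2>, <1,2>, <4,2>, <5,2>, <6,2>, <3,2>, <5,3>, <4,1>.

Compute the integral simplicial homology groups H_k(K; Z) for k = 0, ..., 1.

H_0 ≅ Z,  H_1 ≅ Z^3.

K has 7 vertices, 9 edges.
rank ∂_0 = 0, rank ∂_1 = 6 ⇒ b_0 = 7 − 0 − 6 = 1; all invariant factors of ∂_1 are 1 so no torsion. So H_0 = Z.
rank ∂_1 = 6, rank ∂_2 = 0 ⇒ b_1 = 9 − 6 − 0 = 3. So H_1 = Z^3.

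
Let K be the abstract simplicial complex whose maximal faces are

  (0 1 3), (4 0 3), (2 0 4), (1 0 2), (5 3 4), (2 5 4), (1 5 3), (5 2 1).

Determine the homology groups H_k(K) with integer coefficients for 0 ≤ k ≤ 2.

H_0 ≅ Z,  H_1 = 0,  H_2 ≅ Z.

K has 6 vertices, 12 edges, 8 triangles.
rank ∂_0 = 0, rank ∂_1 = 5 ⇒ b_0 = 6 − 0 − 5 = 1; all invariant factors of ∂_1 are 1 so no torsion. So H_0 = Z.
rank ∂_1 = 5, rank ∂_2 = 7 ⇒ b_1 = 12 − 5 − 7 = 0; all invariant factors of ∂_2 are 1 so no torsion. So H_1 = 0.
rank ∂_2 = 7, rank ∂_3 = 0 ⇒ b_2 = 8 − 7 − 0 = 1. So H_2 = Z.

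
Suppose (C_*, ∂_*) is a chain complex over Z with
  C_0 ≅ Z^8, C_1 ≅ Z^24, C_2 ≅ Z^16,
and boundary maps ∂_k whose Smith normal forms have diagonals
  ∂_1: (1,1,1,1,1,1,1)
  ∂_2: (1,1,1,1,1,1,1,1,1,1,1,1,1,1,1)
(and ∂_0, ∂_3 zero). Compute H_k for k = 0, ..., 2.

H_0 ≅ Z,  H_1 ≅ Z^2,  H_2 ≅ Z.

H_0: b_0 = 8 − 0 − 7 = 1; torsion from ∂_1 factors > 1: none. So H_0 ≅ Z.
H_1: b_1 = 24 − 7 − 15 = 2; torsion from ∂_2 factors > 1: none. So H_1 ≅ Z^2.
H_2: b_2 = 16 − 15 − 0 = 1; torsion from ∂_3 factors > 1: none. So H_2 ≅ Z.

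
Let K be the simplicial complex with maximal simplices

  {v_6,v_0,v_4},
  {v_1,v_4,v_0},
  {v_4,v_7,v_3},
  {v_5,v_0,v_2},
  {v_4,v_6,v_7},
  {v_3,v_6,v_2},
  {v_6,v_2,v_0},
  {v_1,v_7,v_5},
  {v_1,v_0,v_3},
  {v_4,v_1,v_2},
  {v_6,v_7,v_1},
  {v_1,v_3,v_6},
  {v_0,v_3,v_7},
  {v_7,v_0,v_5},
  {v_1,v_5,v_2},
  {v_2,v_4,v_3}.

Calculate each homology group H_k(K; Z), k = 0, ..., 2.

K has 8 vertices, 24 edges, 16 triangles.
rank ∂_0 = 0, rank ∂_1 = 7 ⇒ b_0 = 8 − 0 − 7 = 1; all invariant factors of ∂_1 are 1 so no torsion. So H_0 ≅ Z.
rank ∂_1 = 7, rank ∂_2 = 15 ⇒ b_1 = 24 − 7 − 15 = 2; all invariant factors of ∂_2 are 1 so no torsion. So H_1 ≅ Z^2.
rank ∂_2 = 15, rank ∂_3 = 0 ⇒ b_2 = 16 − 15 − 0 = 1. So H_2 ≅ Z.

H_0 = Z,  H_1 = Z^2,  H_2 = Z.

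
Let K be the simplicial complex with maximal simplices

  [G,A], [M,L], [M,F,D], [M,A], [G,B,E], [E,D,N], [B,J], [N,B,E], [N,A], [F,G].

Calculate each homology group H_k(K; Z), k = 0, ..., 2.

K has 10 vertices, 16 edges, 4 triangles.
rank ∂_0 = 0, rank ∂_1 = 9 ⇒ b_0 = 10 − 0 − 9 = 1; all invariant factors of ∂_1 are 1 so no torsion. So H_0 ≅ Z.
rank ∂_1 = 9, rank ∂_2 = 4 ⇒ b_1 = 16 − 9 − 4 = 3; all invariant factors of ∂_2 are 1 so no torsion. So H_1 ≅ Z^3.
rank ∂_2 = 4, rank ∂_3 = 0 ⇒ b_2 = 4 − 4 − 0 = 0. So H_2 ≅ 0.

H_0 ≅ Z,  H_1 ≅ Z^3,  H_2 = 0.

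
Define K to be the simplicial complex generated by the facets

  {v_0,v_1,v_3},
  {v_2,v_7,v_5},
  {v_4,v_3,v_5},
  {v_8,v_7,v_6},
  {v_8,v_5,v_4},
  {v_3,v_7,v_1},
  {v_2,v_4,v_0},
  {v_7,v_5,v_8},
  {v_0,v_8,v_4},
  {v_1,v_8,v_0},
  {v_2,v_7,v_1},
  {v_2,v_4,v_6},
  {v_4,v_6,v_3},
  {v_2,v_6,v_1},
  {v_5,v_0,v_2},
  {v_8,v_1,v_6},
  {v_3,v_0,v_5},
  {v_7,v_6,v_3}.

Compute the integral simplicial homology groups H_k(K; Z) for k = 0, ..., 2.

H_0 ≅ Z,  H_1 ≅ Z ⊕ Z_2,  H_2 = 0.

Fix the vertex order v_0 < v_1 < v_2 < v_3 < v_4 < v_5 < v_6 < v_7 < v_8 and write every simplex with vertices in increasing order. Then dim K = 2 and the simplices of K are:

  0-simplices (9): [v_0], [v_1], [v_2], [v_3], [v_4], [v_5], [v_6], [v_7], [v_8]
  1-simplices (27): (27 of them)
  2-simplices (18): (18 of them)

so the chain groups are C_0 ≅ Z^9, C_1 ≅ Z^27, C_2 ≅ Z^18.

Boundary ∂_1: C_1 → C_0 is given by ∂[p,q] = [q] − [p]. For instance
  ∂[v_3,v_6] = [v_6] − [v_3].
The resulting 9×27 matrix has rank 8, and its Smith normal form has invariant factors (1,1,1,1,1,1,1,1).

Boundary ∂_2: C_2 → C_1 maps a triangle to the signed sum of its edges. For instance
  ∂[v_1,v_2,v_7] = [v_2,v_7] − [v_1,v_7] + [v_1,v_2],
  ∂[v_4,v_5,v_8] = [v_5,v_8] − [v_4,v_8] + [v_4,v_5].
As a 27×18 matrix over Z this has rank 18, with invariant factors (1,1,1,1,1,1,1,1,1,1,1,1,1,1,1,1,1,2).

Reading off H_k = ker ∂_k / im ∂_{k+1}:

  H_0: rank C_0 − rank ∂_1 = 9 − 8 = 1, and the invariant factors of ∂_1 are all 1, so H_0 = Z.
  H_1: rank ker ∂_1 − rank ∂_2 = (27 − 8) − 18 = 1, and ∂_2 has invariant factor 2 > 1, so H_1 = Z ⊕ Z_2.
  H_2: rank ker ∂_2 − rank ∂_3 = (18 − 18) − 0 = 0, and there is no ∂_3, so H_2 = 0.

(K is a triangulation of the Klein bottle.)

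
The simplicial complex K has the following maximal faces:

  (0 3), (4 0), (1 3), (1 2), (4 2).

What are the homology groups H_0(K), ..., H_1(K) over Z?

H_0 ≅ Z,  H_1 ≅ Z.

Order the vertices as 0 < 1 < 2 < 3 < 4. Listing each simplex with vertices in this order, K has dimension 1 with simplices:

  0-simplices (5): [0], [1], [2], [3], [4]
  1-simplices (5): [0,3], [0,4], [1,2], [1,3], [2,4]

Hence C_0 ≅ Z^5, C_1 ≅ Z^5.

Boundary ∂_1: C_1 → C_0 is given by ∂[p,q] = [q] − [p].
The resulting 5×5 matrix has rank 4, and its Smith normal form has invariant factors (1,1,1,1).

From H_k ≅ ker(∂_k) / im(∂_{k+1}) we obtain:

  H_0: rank C_0 − rank ∂_1 = 5 − 4 = 1, and the invariant factors of ∂_1 are all 1, so H_0 ≅ Z.
  H_1: rank ker ∂_1 − rank ∂_2 = (5 − 4) − 0 = 1, and there is no ∂_2, so H_1 ≅ Z.

As a check, the Euler characteristic is 5 − 5 = 0, which agrees with 1 − 1 = 0.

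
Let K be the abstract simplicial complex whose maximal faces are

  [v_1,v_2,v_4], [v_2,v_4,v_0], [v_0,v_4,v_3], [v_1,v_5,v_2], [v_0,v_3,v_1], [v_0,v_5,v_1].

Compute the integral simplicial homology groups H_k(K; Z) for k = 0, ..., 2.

H_0 = Z,  H_1 = Z,  H_2 = 0.

Fix the vertex order v_0 < v_1 < v_2 < v_3 < v_4 < v_5 and write every simplex with vertices in increasing order. Then dim K = 2 and the simplices of K are:

  0-simplices (6): [v_0], [v_1], [v_2], [v_3], [v_4], [v_5]
  1-simplices (12): [v_0,v_1], [v_0,v_2], [v_0,v_3], [v_0,v_4], [v_0,v_5], [v_1,v_2], [v_1,v_3], [v_1,v_4], [v_1,v_5], [v_2,v_4], [v_2,v_5], [v_3,v_4]
  2-simplices (6): [v_0,v_1,v_3], [v_0,v_1,v_5], [v_0,v_2,v_4], [v_0,v_3,v_4], [v_1,v_2,v_4], [v_1,v_2,v_5]

giving chain groups C_0 ≅ Z^6, C_1 ≅ Z^12, C_2 ≅ Z^6.

The boundary map ∂_1: C_1 → C_0 sends each edge [p,q] (with p < q) to q − p. For instance
  ∂[v_1,v_2] = [v_2] − [v_1].
The 6×12 boundary matrix has rank 5 and Smith normal form diag(1,1,1,1,1).

Boundary ∂_2: C_2 → C_1 maps a triangle to the signed sum of its edges. For instance
  ∂[v_0,v_2,v_4] = [v_2,v_4] − [v_0,v_4] + [v_0,v_2],
  ∂[v_1,v_2,v_4] = [v_2,v_4] − [v_1,v_4] + [v_1,v_2].
This gives a 12×6 integer matrix of rank 6; reducing to Smith normal form yields diagonal entries (1,1,1,1,1,1).

Now H_k = ker ∂_k / im ∂_{k+1}, so:

  H_0: rank C_0 − rank ∂_1 = 6 − 5 = 1, and the invariant factors of ∂_1 are all 1, so H_0 ≅ Z.
  H_1: rank ker ∂_1 − rank ∂_2 = (12 − 5) − 6 = 1, and the invariant factors of ∂_2 are all 1, so H_1 ≅ Z.
  H_2: rank ker ∂_2 − rank ∂_3 = (6 − 6) − 0 = 0, and there is no ∂_3, so H_2 ≅ 0.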